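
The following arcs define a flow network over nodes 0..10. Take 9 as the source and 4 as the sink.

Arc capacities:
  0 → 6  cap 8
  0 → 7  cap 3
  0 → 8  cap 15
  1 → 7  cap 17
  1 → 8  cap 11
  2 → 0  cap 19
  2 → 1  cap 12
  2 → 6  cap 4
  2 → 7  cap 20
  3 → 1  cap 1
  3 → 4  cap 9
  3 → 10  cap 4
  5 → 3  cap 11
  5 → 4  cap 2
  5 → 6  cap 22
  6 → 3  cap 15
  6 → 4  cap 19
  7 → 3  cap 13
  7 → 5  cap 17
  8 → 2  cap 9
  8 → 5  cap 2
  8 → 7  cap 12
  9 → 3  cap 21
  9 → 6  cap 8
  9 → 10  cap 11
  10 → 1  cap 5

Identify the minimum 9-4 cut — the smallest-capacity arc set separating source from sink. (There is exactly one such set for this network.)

augment #1: 9→3→4 push 9
augment #2: 9→6→4 push 8
augment #3: 9→3→1→7→5→4 push 1
augment #4: 9→10→1→7→5→4 push 1
augment #5: 9→10→1→7→5→6→4 push 4
max flow = 23; residual-reachable set from 9 gives S-side
cut edges (S→T): {(3,1), (3,4), (9,6), (10,1)} total cap 23

Min-cut arcs: {(3,1), (3,4), (9,6), (10,1)} (total capacity 23)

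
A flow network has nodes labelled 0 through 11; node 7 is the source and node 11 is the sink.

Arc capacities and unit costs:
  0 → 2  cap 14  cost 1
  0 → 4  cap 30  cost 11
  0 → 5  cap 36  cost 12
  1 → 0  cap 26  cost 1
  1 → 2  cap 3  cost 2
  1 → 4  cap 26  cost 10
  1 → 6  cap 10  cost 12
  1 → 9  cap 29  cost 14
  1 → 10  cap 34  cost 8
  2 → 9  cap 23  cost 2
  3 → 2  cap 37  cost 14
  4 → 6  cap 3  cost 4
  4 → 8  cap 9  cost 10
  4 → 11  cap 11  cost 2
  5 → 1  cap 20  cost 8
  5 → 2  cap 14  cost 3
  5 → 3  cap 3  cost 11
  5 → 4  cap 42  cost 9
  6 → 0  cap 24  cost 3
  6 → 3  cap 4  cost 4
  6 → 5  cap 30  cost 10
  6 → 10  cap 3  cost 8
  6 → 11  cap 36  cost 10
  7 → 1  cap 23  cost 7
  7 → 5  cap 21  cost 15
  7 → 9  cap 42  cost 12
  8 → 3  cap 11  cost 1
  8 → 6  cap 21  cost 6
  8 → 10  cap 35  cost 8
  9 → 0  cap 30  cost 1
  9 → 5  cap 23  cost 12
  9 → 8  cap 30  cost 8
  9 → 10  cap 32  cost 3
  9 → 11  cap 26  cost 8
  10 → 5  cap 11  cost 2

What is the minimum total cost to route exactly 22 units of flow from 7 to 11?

shortest-cost path #1: 7→1→4→11 push 11 @ unit cost 19 (adds 209)
shortest-cost path #2: 7→1→2→9→11 push 3 @ unit cost 19 (adds 57)
shortest-cost path #3: 7→1→0→2→9→11 push 8 @ unit cost 19 (adds 152)
total cost = 418

Minimum cost for 22 units: 418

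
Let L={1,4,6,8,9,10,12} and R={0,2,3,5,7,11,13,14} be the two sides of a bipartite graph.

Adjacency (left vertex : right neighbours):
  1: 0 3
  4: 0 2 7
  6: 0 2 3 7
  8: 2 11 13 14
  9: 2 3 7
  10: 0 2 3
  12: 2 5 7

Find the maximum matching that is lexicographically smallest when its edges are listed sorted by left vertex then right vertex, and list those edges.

Lex-smallest maximum matching: {(1,0), (4,2), (6,3), (8,11), (9,7), (12,5)}

|M| = 6 (so the lex-smallest maximum matching has 6 edges)
process left vertices in ascending order; for each, take the smallest-labelled available neighbour that still permits 6 edges overall, or leave it unmatched if none does
lex-smallest matching: {1-0, 4-2, 6-3, 8-11, 9-7, 12-5}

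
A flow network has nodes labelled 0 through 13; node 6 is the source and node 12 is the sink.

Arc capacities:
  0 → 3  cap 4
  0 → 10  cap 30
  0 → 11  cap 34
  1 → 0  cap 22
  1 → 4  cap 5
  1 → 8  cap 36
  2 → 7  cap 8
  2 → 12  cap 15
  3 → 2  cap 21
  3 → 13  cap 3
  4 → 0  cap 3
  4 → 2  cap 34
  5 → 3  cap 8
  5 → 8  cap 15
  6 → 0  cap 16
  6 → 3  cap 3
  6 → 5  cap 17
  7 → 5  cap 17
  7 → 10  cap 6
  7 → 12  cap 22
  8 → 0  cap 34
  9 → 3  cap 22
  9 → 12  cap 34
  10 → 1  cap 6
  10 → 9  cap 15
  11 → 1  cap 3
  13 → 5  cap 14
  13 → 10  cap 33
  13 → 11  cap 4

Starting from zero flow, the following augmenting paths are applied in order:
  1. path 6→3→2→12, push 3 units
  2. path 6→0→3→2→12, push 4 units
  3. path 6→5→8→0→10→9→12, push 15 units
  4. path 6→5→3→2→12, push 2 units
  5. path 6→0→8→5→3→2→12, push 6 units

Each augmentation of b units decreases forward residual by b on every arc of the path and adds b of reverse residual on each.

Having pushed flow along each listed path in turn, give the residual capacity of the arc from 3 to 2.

Residual capacity of (3,2): 6

after path 1 (6→3→2→12, push 3): res(3,2)=18
after path 2 (6→0→3→2→12, push 4): res(3,2)=14
after path 3 (6→5→8→0→10→9→12, push 15): res(3,2)=14
after path 4 (6→5→3→2→12, push 2): res(3,2)=12
after path 5 (6→0→8→5→3→2→12, push 6): res(3,2)=6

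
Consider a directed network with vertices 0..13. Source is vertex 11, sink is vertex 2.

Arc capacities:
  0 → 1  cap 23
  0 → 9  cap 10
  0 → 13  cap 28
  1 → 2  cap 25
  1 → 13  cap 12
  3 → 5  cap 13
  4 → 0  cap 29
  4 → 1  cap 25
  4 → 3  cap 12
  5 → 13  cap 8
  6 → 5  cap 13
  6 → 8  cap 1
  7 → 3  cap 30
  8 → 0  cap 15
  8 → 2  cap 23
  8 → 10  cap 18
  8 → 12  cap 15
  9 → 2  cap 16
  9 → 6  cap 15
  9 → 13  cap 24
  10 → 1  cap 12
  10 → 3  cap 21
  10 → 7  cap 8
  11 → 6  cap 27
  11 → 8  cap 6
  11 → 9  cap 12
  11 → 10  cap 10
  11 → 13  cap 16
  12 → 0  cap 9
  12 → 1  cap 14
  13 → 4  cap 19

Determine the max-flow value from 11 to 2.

augment #1: 11→8→2 bottleneck 6, total now 6
augment #2: 11→9→2 bottleneck 12, total now 18
augment #3: 11→6→8→2 bottleneck 1, total now 19
augment #4: 11→10→1→2 bottleneck 10, total now 29
augment #5: 11→13→4→1→2 bottleneck 15, total now 44
augment #6: 11→13→4→0→9→2 bottleneck 1, total now 45
augment #7: 11→6→5→13→4→0→9→2 bottleneck 3, total now 48

Maximum flow value: 48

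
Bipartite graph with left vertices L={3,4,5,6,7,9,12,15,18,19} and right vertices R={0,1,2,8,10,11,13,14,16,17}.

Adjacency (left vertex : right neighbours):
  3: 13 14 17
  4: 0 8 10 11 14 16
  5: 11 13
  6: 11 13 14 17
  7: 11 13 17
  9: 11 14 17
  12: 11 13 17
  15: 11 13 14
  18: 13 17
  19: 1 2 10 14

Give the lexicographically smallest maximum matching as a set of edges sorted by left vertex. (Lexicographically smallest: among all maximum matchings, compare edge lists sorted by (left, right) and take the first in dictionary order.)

Lex-smallest maximum matching: {(3,13), (4,0), (5,11), (6,14), (7,17), (19,1)}

|M| = 6 (so the lex-smallest maximum matching has 6 edges)
process left vertices in ascending order; for each, take the smallest-labelled available neighbour that still permits 6 edges overall, or leave it unmatched if none does
lex-smallest matching: {3-13, 4-0, 5-11, 6-14, 7-17, 19-1}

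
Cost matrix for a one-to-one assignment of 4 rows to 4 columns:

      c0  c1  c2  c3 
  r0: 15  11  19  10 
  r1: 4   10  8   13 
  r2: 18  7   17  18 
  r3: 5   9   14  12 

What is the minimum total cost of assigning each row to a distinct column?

Minimum assignment cost: 30

optimal assignment: row0→col3 (cost 10), row1→col2 (cost 8), row2→col1 (cost 7), row3→col0 (cost 5)
total = 10 + 8 + 7 + 5 = 30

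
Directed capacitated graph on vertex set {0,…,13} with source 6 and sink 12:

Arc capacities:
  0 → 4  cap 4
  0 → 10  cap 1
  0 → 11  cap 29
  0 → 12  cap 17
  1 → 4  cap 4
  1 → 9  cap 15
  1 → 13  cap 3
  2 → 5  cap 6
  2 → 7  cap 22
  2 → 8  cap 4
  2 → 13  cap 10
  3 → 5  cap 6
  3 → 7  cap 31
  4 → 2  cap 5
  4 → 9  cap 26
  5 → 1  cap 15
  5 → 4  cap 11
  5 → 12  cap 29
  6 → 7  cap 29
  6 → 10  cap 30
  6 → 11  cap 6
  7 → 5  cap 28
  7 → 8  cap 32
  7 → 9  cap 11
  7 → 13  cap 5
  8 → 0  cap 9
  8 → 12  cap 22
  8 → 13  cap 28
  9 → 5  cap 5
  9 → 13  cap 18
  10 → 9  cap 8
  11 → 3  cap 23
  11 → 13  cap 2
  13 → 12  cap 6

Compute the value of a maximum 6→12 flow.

augment #1: 6→7→5→12 bottleneck 28, total now 28
augment #2: 6→7→8→12 bottleneck 1, total now 29
augment #3: 6→11→13→12 bottleneck 2, total now 31
augment #4: 6→10→9→5→12 bottleneck 1, total now 32
augment #5: 6→10→9→13→12 bottleneck 4, total now 36
augment #6: 6→11→3→7→8→12 bottleneck 4, total now 40
augment #7: 6→10→9→5→7→8→12 bottleneck 3, total now 43

Maximum flow value: 43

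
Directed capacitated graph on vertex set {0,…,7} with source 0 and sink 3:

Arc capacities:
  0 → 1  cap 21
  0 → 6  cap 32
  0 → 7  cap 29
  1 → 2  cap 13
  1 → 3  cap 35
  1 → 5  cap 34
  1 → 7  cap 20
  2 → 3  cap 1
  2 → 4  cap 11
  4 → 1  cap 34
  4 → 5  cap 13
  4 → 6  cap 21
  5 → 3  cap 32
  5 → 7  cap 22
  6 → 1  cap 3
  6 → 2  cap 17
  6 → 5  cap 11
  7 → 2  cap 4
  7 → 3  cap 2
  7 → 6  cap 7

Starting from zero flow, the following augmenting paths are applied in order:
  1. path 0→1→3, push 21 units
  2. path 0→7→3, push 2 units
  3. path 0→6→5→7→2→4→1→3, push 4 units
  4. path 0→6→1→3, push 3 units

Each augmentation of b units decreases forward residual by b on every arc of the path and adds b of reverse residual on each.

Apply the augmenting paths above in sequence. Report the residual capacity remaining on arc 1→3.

Residual capacity of (1,3): 7

after path 1 (0→1→3, push 21): res(1,3)=14
after path 2 (0→7→3, push 2): res(1,3)=14
after path 3 (0→6→5→7→2→4→1→3, push 4): res(1,3)=10
after path 4 (0→6→1→3, push 3): res(1,3)=7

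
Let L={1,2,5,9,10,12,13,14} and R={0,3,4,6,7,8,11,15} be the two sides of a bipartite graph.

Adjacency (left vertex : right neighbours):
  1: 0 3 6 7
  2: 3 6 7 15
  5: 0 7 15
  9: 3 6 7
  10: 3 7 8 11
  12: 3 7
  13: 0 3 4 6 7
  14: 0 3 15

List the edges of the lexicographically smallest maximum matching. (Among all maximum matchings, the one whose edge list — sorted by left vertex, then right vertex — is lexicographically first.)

Lex-smallest maximum matching: {(1,0), (2,3), (5,7), (9,6), (10,8), (13,4), (14,15)}

|M| = 7 (so the lex-smallest maximum matching has 7 edges)
process left vertices in ascending order; for each, take the smallest-labelled available neighbour that still permits 7 edges overall, or leave it unmatched if none does
lex-smallest matching: {1-0, 2-3, 5-7, 9-6, 10-8, 13-4, 14-15}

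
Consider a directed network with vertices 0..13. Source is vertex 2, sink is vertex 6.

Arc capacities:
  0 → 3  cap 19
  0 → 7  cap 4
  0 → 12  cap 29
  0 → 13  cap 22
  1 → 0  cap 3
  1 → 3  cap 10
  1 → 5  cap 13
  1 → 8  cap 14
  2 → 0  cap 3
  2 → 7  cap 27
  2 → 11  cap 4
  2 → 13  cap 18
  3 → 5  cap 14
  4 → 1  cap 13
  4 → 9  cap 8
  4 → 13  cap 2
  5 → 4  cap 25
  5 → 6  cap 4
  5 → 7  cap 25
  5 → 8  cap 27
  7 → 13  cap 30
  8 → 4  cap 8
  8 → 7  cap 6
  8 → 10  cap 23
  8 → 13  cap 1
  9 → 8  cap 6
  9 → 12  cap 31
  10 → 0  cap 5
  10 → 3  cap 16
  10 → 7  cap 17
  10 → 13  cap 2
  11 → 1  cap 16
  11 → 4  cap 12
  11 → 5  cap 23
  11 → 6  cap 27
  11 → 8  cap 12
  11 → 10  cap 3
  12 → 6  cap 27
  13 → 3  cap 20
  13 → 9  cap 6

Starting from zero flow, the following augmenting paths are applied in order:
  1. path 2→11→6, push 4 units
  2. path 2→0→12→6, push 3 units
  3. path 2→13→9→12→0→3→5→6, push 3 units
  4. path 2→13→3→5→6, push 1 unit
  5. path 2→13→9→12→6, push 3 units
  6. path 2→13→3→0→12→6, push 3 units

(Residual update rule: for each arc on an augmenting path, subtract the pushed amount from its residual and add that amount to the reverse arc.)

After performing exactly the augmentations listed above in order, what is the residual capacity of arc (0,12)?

after path 1 (2→11→6, push 4): res(0,12)=29
after path 2 (2→0→12→6, push 3): res(0,12)=26
after path 3 (2→13→9→12→0→3→5→6, push 3): res(0,12)=29
after path 4 (2→13→3→5→6, push 1): res(0,12)=29
after path 5 (2→13→9→12→6, push 3): res(0,12)=29
after path 6 (2→13→3→0→12→6, push 3): res(0,12)=26

Residual capacity of (0,12): 26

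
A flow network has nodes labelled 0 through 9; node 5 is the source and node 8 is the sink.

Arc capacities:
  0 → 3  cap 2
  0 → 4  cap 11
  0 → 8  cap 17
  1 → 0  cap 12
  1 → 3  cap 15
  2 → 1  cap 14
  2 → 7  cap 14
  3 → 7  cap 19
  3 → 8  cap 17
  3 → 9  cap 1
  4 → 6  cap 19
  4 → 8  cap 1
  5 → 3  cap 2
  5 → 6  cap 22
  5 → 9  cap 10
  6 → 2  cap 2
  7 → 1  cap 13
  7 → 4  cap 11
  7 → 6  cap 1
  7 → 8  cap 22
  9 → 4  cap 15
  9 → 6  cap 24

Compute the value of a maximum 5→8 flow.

Maximum flow value: 5

augment #1: 5→3→8 bottleneck 2, total now 2
augment #2: 5→9→4→8 bottleneck 1, total now 3
augment #3: 5→6→2→7→8 bottleneck 2, total now 5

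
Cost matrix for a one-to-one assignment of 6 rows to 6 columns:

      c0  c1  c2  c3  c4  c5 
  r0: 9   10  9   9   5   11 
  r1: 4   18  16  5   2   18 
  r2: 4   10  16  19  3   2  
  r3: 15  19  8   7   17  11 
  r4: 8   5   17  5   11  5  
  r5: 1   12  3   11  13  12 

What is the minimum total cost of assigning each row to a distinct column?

one of 3 optimal assignments: row0→col2 (cost 9), row1→col4 (cost 2), row2→col5 (cost 2), row3→col3 (cost 7), row4→col1 (cost 5), row5→col0 (cost 1)
total = 9 + 2 + 2 + 7 + 5 + 1 = 26

Minimum assignment cost: 26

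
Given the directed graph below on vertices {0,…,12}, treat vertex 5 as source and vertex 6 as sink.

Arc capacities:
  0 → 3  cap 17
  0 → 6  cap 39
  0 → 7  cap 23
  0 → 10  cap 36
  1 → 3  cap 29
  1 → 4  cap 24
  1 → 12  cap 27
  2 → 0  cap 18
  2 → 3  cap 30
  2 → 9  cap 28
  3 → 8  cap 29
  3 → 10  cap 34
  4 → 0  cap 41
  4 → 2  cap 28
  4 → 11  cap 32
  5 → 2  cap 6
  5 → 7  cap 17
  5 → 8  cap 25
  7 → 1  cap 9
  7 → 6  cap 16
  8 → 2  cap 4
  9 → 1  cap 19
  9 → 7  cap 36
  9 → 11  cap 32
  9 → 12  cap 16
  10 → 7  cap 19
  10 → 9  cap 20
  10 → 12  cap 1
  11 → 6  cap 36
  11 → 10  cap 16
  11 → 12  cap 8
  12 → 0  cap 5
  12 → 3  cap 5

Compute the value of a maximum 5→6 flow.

augment #1: 5→7→6 bottleneck 16, total now 16
augment #2: 5→2→0→6 bottleneck 6, total now 22
augment #3: 5→8→2→0→6 bottleneck 4, total now 26
augment #4: 5→7→1→4→0→6 bottleneck 1, total now 27

Maximum flow value: 27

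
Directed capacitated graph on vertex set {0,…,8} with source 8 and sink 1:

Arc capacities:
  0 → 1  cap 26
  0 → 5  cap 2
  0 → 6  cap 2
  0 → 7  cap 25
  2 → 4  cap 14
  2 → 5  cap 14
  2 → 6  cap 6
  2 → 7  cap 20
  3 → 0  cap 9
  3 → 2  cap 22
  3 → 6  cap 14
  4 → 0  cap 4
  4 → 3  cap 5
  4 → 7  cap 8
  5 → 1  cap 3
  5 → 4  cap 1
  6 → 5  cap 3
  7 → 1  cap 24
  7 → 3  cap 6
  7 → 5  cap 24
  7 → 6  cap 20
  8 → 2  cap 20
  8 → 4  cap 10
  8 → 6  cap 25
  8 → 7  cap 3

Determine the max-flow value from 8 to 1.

Maximum flow value: 36

augment #1: 8→7→1 bottleneck 3, total now 3
augment #2: 8→2→5→1 bottleneck 3, total now 6
augment #3: 8→2→7→1 bottleneck 17, total now 23
augment #4: 8→4→0→1 bottleneck 4, total now 27
augment #5: 8→4→7→1 bottleneck 4, total now 31
augment #6: 8→4→3→0→1 bottleneck 2, total now 33
augment #7: 8→6→5→4→3→0→1 bottleneck 1, total now 34
augment #8: 8→6→5→2→4→3→0→1 bottleneck 2, total now 36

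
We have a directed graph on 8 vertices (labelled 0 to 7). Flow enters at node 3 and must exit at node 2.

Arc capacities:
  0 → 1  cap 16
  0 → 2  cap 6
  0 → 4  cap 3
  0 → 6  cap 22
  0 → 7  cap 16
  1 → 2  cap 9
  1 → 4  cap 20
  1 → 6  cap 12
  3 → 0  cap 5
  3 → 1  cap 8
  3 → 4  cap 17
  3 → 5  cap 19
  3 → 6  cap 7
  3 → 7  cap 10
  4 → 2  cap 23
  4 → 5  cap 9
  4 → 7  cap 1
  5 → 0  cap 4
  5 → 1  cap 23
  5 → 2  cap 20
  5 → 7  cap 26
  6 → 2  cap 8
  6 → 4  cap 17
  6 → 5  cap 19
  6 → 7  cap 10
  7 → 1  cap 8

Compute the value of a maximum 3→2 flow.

augment #1: 3→0→2 bottleneck 5, total now 5
augment #2: 3→1→2 bottleneck 8, total now 13
augment #3: 3→4→2 bottleneck 17, total now 30
augment #4: 3→5→2 bottleneck 19, total now 49
augment #5: 3→6→2 bottleneck 7, total now 56
augment #6: 3→7→1→2 bottleneck 1, total now 57
augment #7: 3→7→1→4→2 bottleneck 6, total now 63
augment #8: 3→7→1→6→2 bottleneck 1, total now 64

Maximum flow value: 64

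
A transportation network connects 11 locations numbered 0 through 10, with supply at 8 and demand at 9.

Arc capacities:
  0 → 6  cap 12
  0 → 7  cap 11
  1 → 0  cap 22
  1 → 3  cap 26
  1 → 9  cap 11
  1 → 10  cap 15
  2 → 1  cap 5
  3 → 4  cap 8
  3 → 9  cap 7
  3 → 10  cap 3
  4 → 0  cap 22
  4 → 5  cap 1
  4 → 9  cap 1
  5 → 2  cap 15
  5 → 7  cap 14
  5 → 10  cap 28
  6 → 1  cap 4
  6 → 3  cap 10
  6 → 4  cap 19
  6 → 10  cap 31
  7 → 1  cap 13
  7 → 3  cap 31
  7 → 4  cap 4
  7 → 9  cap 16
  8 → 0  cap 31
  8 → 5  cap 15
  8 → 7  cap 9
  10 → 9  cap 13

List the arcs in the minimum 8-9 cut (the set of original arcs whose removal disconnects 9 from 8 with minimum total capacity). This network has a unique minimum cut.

Min-cut arcs: {(0,6), (0,7), (8,5), (8,7)} (total capacity 47)

augment #1: 8→7→9 push 9
augment #2: 8→0→7→9 push 7
augment #3: 8→5→10→9 push 13
augment #4: 8→0→6→1→9 push 4
augment #5: 8→0→6→3→9 push 7
augment #6: 8→0→6→4→9 push 1
augment #7: 8→0→7→1→9 push 4
augment #8: 8→5→2→1→9 push 2
max flow = 47; residual-reachable set from 8 gives S-side
cut edges (S→T): {(0,6), (0,7), (8,5), (8,7)} total cap 47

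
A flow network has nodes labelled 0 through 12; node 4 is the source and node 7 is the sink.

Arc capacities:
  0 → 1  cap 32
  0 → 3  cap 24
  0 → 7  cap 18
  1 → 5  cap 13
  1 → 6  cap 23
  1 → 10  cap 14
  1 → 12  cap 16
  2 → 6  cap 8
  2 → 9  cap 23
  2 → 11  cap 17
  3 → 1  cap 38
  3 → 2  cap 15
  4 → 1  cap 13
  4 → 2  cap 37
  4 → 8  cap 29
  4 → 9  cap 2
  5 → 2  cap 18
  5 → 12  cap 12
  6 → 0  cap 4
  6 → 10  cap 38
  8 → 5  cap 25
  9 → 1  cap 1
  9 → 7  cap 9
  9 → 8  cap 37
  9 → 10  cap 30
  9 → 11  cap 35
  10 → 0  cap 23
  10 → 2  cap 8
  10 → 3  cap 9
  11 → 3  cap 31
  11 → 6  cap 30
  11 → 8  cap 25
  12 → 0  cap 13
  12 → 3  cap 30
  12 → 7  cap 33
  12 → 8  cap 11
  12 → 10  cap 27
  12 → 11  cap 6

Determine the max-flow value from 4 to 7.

Maximum flow value: 55

augment #1: 4→9→7 bottleneck 2, total now 2
augment #2: 4→1→12→7 bottleneck 13, total now 15
augment #3: 4→2→9→7 bottleneck 7, total now 22
augment #4: 4→2→6→0→7 bottleneck 4, total now 26
augment #5: 4→8→5→12→7 bottleneck 12, total now 38
augment #6: 4→2→6→10→0→7 bottleneck 4, total now 42
augment #7: 4→2→9→1→12→7 bottleneck 1, total now 43
augment #8: 4→2→9→10→0→7 bottleneck 10, total now 53
augment #9: 4→2→11→3→1→12→7 bottleneck 2, total now 55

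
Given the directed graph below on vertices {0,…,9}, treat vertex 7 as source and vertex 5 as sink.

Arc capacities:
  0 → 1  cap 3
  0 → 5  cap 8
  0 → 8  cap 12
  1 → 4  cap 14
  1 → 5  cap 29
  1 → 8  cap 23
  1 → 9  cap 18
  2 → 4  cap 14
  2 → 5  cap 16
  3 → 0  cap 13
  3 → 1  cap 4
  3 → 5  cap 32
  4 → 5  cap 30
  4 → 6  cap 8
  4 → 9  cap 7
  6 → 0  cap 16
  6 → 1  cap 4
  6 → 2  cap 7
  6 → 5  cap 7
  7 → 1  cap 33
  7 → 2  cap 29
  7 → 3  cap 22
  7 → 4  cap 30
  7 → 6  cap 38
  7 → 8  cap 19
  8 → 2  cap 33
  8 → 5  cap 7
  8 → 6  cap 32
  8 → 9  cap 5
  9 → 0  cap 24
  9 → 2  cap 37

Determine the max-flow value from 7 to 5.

Maximum flow value: 119

augment #1: 7→1→5 bottleneck 29, total now 29
augment #2: 7→2→5 bottleneck 16, total now 45
augment #3: 7→3→5 bottleneck 22, total now 67
augment #4: 7→4→5 bottleneck 30, total now 97
augment #5: 7→6→5 bottleneck 7, total now 104
augment #6: 7→8→5 bottleneck 7, total now 111
augment #7: 7→6→0→5 bottleneck 8, total now 119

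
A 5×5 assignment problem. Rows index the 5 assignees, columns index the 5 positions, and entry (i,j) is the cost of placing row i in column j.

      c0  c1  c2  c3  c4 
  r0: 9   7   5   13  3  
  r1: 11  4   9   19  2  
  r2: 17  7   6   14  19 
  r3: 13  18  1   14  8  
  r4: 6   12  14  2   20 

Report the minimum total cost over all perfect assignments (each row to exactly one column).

Minimum assignment cost: 21

optimal assignment: row0→col0 (cost 9), row1→col4 (cost 2), row2→col1 (cost 7), row3→col2 (cost 1), row4→col3 (cost 2)
total = 9 + 2 + 7 + 1 + 2 = 21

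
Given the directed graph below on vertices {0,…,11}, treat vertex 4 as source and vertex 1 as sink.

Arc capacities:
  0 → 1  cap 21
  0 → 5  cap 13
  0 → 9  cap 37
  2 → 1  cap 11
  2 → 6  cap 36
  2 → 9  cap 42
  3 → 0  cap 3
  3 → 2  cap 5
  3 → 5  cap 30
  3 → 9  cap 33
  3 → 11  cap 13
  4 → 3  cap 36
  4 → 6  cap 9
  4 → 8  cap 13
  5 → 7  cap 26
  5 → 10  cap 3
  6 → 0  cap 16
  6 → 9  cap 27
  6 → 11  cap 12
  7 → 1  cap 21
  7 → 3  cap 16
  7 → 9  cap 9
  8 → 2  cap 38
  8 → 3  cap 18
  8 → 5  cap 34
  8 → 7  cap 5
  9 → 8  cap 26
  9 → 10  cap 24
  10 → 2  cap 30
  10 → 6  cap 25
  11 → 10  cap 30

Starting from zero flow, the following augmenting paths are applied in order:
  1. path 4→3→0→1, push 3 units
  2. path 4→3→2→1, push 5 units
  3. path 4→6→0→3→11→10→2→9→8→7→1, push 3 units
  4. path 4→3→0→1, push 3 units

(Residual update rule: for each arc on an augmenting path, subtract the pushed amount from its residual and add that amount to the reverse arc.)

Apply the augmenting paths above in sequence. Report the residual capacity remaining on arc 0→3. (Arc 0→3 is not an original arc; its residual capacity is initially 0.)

Residual capacity of (0,3): 3

after path 1 (4→3→0→1, push 3): res(0,3)=3
after path 2 (4→3→2→1, push 5): res(0,3)=3
after path 3 (4→6→0→3→11→10→2→9→8→7→1, push 3): res(0,3)=0
after path 4 (4→3→0→1, push 3): res(0,3)=3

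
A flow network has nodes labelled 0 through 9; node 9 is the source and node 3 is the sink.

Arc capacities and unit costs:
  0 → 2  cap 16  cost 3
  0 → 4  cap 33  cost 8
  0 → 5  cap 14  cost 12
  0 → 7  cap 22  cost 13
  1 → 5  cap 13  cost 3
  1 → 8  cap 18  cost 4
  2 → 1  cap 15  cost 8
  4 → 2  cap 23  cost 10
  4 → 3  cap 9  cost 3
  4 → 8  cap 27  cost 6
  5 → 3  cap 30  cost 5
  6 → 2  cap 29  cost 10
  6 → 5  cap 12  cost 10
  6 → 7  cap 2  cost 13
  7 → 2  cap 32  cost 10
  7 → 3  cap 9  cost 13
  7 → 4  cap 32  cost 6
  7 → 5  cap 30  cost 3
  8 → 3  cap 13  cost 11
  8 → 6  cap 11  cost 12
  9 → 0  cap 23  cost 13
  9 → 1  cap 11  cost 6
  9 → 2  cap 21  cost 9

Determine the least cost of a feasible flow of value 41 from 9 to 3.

shortest-cost path #1: 9→1→5→3 push 11 @ unit cost 14 (adds 154)
shortest-cost path #2: 9→0→4→3 push 9 @ unit cost 24 (adds 216)
shortest-cost path #3: 9→2→1→5→3 push 2 @ unit cost 25 (adds 50)
shortest-cost path #4: 9→0→5→3 push 14 @ unit cost 30 (adds 420)
shortest-cost path #5: 9→2→1→8→3 push 5 @ unit cost 32 (adds 160)
total cost = 1000

Minimum cost for 41 units: 1000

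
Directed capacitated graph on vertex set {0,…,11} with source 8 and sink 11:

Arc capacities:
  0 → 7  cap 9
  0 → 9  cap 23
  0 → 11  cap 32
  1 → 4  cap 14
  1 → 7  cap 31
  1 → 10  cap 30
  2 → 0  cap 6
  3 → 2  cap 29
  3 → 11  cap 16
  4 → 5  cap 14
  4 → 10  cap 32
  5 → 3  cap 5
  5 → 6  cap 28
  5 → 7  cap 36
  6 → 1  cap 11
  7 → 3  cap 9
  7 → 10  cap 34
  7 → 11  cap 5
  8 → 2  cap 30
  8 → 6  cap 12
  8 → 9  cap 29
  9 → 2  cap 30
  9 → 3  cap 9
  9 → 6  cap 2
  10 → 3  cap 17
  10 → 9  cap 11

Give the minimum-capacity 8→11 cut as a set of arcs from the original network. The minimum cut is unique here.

Min-cut arcs: {(2,0), (6,1), (9,3)} (total capacity 26)

augment #1: 8→2→0→11 push 6
augment #2: 8→9→3→11 push 9
augment #3: 8→6→1→7→11 push 5
augment #4: 8→6→1→7→3→11 push 6
max flow = 26; residual-reachable set from 8 gives S-side
cut edges (S→T): {(2,0), (6,1), (9,3)} total cap 26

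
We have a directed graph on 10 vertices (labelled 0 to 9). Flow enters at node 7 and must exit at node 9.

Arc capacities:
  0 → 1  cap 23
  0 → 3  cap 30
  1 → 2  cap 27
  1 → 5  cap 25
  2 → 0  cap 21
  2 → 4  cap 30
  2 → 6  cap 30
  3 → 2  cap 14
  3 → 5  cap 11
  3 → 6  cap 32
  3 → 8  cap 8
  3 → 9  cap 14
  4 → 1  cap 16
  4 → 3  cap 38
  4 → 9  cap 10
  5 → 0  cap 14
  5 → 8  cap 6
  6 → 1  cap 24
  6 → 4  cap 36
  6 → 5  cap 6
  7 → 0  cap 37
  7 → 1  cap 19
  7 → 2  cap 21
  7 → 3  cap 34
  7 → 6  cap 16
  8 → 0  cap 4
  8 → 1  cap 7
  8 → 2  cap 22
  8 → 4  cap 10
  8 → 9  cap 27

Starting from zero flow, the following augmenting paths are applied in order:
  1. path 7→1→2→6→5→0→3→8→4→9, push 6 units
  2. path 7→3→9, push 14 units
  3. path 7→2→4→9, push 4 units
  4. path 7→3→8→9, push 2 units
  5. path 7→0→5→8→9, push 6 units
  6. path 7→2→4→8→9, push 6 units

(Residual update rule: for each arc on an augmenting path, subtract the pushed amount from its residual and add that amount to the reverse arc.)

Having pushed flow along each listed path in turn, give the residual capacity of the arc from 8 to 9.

after path 1 (7→1→2→6→5→0→3→8→4→9, push 6): res(8,9)=27
after path 2 (7→3→9, push 14): res(8,9)=27
after path 3 (7→2→4→9, push 4): res(8,9)=27
after path 4 (7→3→8→9, push 2): res(8,9)=25
after path 5 (7→0→5→8→9, push 6): res(8,9)=19
after path 6 (7→2→4→8→9, push 6): res(8,9)=13

Residual capacity of (8,9): 13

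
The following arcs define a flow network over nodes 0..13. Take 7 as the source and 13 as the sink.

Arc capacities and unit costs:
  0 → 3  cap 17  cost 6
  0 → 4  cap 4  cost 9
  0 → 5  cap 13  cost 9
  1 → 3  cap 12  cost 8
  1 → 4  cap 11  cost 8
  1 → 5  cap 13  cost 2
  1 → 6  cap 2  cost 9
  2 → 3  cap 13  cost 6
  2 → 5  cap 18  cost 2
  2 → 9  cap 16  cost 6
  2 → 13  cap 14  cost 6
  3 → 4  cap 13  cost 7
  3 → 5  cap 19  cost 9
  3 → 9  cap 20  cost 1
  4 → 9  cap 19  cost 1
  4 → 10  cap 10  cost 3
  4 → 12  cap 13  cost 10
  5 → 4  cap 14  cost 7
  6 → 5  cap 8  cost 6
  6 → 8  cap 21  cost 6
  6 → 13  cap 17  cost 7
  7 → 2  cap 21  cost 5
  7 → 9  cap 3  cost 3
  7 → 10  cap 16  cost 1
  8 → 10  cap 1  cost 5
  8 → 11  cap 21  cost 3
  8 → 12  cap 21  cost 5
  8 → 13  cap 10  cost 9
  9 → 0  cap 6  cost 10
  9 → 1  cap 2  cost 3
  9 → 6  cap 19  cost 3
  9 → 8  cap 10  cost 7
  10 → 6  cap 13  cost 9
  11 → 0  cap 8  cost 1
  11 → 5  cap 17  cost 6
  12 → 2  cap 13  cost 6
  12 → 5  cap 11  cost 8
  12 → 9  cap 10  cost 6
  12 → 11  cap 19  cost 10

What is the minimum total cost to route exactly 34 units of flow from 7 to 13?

Minimum cost for 34 units: 516

shortest-cost path #1: 7→2→13 push 14 @ unit cost 11 (adds 154)
shortest-cost path #2: 7→9→6→13 push 3 @ unit cost 13 (adds 39)
shortest-cost path #3: 7→10→6→13 push 13 @ unit cost 17 (adds 221)
shortest-cost path #4: 7→2→9→6→13 push 1 @ unit cost 21 (adds 21)
shortest-cost path #5: 7→2→9→8→13 push 3 @ unit cost 27 (adds 81)
total cost = 516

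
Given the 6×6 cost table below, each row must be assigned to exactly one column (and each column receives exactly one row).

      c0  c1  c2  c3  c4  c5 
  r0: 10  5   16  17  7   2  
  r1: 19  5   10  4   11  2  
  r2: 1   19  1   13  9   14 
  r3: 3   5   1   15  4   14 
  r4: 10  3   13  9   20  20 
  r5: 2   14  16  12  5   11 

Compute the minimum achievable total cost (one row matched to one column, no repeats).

one of 2 optimal assignments: row0→col5 (cost 2), row1→col3 (cost 4), row2→col0 (cost 1), row3→col2 (cost 1), row4→col1 (cost 3), row5→col4 (cost 5)
total = 2 + 4 + 1 + 1 + 3 + 5 = 16

Minimum assignment cost: 16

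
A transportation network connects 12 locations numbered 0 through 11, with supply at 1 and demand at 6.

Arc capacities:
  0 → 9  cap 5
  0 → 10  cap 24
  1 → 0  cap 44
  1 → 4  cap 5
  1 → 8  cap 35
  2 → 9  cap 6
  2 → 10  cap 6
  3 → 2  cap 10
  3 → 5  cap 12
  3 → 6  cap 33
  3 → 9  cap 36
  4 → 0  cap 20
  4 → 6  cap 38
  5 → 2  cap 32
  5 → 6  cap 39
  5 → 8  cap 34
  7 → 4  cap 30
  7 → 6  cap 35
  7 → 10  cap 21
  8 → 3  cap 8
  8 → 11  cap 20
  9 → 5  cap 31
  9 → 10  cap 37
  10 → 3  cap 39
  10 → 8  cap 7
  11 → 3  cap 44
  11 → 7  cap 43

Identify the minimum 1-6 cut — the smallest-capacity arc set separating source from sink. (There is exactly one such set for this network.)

augment #1: 1→4→6 push 5
augment #2: 1→8→3→6 push 8
augment #3: 1→0→9→5→6 push 5
augment #4: 1→0→10→3→6 push 24
augment #5: 1→8→11→3→6 push 1
augment #6: 1→8→11→7→6 push 19
max flow = 62; residual-reachable set from 1 gives S-side
cut edges (S→T): {(0,9), (0,10), (1,4), (8,3), (8,11)} total cap 62

Min-cut arcs: {(0,9), (0,10), (1,4), (8,3), (8,11)} (total capacity 62)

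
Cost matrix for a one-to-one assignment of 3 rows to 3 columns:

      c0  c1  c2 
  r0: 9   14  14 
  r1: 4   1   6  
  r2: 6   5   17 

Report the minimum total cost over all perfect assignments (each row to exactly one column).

Minimum assignment cost: 20

optimal assignment: row0→col0 (cost 9), row1→col2 (cost 6), row2→col1 (cost 5)
total = 9 + 6 + 5 = 20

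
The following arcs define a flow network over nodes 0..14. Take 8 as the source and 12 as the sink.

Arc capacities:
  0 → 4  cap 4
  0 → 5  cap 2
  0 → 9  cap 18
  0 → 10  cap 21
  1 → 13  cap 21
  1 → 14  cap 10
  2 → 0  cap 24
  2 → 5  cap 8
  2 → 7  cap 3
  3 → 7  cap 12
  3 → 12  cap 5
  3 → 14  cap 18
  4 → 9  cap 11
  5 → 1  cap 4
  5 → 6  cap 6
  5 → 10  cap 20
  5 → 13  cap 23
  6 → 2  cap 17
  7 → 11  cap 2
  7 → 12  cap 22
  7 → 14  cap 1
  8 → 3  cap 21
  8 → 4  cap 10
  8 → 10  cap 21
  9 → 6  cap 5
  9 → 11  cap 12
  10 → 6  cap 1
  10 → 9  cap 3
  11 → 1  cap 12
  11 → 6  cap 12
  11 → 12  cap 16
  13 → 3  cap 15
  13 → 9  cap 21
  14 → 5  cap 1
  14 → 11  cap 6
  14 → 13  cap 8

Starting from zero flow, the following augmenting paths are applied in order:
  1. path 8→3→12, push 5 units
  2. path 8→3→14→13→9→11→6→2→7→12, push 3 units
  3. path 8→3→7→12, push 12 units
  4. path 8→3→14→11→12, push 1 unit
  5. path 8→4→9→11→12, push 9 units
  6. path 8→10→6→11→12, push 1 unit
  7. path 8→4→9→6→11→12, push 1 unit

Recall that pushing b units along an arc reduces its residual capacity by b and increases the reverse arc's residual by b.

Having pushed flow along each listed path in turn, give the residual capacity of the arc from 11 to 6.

after path 1 (8→3→12, push 5): res(11,6)=12
after path 2 (8→3→14→13→9→11→6→2→7→12, push 3): res(11,6)=9
after path 3 (8→3→7→12, push 12): res(11,6)=9
after path 4 (8→3→14→11→12, push 1): res(11,6)=9
after path 5 (8→4→9→11→12, push 9): res(11,6)=9
after path 6 (8→10→6→11→12, push 1): res(11,6)=10
after path 7 (8→4→9→6→11→12, push 1): res(11,6)=11

Residual capacity of (11,6): 11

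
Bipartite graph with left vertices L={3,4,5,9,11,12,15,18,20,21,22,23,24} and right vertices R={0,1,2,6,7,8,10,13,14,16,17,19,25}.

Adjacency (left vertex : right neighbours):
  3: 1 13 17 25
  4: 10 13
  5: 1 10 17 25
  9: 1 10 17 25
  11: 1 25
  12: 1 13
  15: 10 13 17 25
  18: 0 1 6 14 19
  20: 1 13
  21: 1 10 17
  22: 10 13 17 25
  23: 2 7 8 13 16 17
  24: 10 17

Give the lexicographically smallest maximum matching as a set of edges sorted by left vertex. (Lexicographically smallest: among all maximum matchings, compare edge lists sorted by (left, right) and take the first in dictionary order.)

Lex-smallest maximum matching: {(3,1), (4,10), (5,17), (9,25), (12,13), (18,0), (23,2)}

|M| = 7 (so the lex-smallest maximum matching has 7 edges)
process left vertices in ascending order; for each, take the smallest-labelled available neighbour that still permits 7 edges overall, or leave it unmatched if none does
lex-smallest matching: {3-1, 4-10, 5-17, 9-25, 12-13, 18-0, 23-2}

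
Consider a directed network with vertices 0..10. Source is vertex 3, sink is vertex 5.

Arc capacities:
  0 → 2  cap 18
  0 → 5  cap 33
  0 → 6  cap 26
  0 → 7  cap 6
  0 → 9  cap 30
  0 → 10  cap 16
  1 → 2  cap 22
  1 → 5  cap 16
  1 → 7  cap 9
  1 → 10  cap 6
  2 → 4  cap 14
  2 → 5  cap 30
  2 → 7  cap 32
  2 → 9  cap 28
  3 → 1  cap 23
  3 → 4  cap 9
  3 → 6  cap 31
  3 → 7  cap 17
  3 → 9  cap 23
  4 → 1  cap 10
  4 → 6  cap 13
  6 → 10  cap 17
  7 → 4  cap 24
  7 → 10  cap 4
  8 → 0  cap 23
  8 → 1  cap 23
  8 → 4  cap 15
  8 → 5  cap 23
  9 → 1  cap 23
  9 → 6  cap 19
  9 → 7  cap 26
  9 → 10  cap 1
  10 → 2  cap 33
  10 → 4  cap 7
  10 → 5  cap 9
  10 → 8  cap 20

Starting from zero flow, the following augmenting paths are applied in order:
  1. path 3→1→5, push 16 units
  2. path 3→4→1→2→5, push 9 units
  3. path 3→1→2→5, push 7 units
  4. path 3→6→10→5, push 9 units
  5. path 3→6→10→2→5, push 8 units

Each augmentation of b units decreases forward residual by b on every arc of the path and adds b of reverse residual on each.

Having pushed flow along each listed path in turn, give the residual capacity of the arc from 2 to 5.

Residual capacity of (2,5): 6

after path 1 (3→1→5, push 16): res(2,5)=30
after path 2 (3→4→1→2→5, push 9): res(2,5)=21
after path 3 (3→1→2→5, push 7): res(2,5)=14
after path 4 (3→6→10→5, push 9): res(2,5)=14
after path 5 (3→6→10→2→5, push 8): res(2,5)=6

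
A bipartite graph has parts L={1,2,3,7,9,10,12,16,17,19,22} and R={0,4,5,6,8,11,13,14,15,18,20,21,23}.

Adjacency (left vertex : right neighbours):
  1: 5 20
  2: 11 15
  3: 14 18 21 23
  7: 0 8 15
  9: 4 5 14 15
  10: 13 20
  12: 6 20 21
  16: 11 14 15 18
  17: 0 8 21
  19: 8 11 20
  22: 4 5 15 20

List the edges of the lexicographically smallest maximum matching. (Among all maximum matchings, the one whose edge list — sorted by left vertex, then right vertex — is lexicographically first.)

|M| = 11 (so the lex-smallest maximum matching has 11 edges)
process left vertices in ascending order; for each, take the smallest-labelled available neighbour that still permits 11 edges overall, or leave it unmatched if none does
lex-smallest matching: {1-5, 2-11, 3-14, 7-0, 9-4, 10-13, 12-6, 16-15, 17-21, 19-8, 22-20}

Lex-smallest maximum matching: {(1,5), (2,11), (3,14), (7,0), (9,4), (10,13), (12,6), (16,15), (17,21), (19,8), (22,20)}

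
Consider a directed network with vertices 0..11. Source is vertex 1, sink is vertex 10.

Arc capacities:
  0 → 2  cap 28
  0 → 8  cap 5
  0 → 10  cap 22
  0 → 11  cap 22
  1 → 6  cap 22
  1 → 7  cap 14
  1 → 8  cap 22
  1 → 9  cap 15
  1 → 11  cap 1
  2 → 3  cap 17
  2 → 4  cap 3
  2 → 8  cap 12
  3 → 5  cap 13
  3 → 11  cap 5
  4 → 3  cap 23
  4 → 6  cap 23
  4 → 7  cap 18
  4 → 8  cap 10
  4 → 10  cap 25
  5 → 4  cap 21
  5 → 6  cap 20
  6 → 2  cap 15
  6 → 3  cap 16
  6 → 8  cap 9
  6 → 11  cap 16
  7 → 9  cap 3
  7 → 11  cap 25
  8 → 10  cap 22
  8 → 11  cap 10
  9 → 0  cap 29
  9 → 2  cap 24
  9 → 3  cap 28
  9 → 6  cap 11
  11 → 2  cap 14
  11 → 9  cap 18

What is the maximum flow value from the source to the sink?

augment #1: 1→8→10 bottleneck 22, total now 22
augment #2: 1→9→0→10 bottleneck 15, total now 37
augment #3: 1→6→2→4→10 bottleneck 3, total now 40
augment #4: 1→7→9→0→10 bottleneck 3, total now 43
augment #5: 1→11→9→0→10 bottleneck 1, total now 44
augment #6: 1→6→3→5→4→10 bottleneck 13, total now 57
augment #7: 1→6→11→9→0→10 bottleneck 3, total now 60

Maximum flow value: 60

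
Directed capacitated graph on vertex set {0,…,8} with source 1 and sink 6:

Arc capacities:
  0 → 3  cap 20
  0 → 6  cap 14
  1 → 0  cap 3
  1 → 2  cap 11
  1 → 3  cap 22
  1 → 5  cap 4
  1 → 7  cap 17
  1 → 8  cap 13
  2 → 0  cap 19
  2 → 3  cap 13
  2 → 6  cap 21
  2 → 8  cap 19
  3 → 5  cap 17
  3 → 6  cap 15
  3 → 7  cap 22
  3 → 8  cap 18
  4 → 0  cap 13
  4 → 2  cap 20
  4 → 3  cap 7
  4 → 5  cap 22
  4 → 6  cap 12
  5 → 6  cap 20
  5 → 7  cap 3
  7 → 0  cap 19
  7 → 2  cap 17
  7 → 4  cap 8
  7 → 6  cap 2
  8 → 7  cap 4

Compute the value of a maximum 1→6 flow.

augment #1: 1→0→6 bottleneck 3, total now 3
augment #2: 1→2→6 bottleneck 11, total now 14
augment #3: 1→3→6 bottleneck 15, total now 29
augment #4: 1→5→6 bottleneck 4, total now 33
augment #5: 1→7→6 bottleneck 2, total now 35
augment #6: 1→3→5→6 bottleneck 7, total now 42
augment #7: 1→7→0→6 bottleneck 11, total now 53
augment #8: 1→7→2→6 bottleneck 4, total now 57
augment #9: 1→8→7→2→6 bottleneck 4, total now 61

Maximum flow value: 61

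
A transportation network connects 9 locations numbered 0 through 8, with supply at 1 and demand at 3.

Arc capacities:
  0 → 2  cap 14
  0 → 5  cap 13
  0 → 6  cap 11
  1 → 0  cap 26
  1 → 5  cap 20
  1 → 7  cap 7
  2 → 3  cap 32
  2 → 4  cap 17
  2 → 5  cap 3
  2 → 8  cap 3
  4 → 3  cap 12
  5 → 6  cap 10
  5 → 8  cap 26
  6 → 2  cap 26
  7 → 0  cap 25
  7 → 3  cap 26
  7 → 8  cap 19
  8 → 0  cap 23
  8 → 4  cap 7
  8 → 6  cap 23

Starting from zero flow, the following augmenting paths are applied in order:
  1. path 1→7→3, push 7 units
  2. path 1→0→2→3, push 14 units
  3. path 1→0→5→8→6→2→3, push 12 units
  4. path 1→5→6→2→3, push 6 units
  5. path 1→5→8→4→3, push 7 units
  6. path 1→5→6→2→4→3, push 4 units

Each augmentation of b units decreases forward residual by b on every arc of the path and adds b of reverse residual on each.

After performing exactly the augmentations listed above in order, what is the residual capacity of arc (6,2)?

after path 1 (1→7→3, push 7): res(6,2)=26
after path 2 (1→0→2→3, push 14): res(6,2)=26
after path 3 (1→0→5→8→6→2→3, push 12): res(6,2)=14
after path 4 (1→5→6→2→3, push 6): res(6,2)=8
after path 5 (1→5→8→4→3, push 7): res(6,2)=8
after path 6 (1→5→6→2→4→3, push 4): res(6,2)=4

Residual capacity of (6,2): 4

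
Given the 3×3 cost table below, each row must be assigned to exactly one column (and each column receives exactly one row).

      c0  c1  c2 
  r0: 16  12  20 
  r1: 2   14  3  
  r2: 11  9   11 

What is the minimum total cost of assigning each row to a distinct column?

optimal assignment: row0→col1 (cost 12), row1→col0 (cost 2), row2→col2 (cost 11)
total = 12 + 2 + 11 = 25

Minimum assignment cost: 25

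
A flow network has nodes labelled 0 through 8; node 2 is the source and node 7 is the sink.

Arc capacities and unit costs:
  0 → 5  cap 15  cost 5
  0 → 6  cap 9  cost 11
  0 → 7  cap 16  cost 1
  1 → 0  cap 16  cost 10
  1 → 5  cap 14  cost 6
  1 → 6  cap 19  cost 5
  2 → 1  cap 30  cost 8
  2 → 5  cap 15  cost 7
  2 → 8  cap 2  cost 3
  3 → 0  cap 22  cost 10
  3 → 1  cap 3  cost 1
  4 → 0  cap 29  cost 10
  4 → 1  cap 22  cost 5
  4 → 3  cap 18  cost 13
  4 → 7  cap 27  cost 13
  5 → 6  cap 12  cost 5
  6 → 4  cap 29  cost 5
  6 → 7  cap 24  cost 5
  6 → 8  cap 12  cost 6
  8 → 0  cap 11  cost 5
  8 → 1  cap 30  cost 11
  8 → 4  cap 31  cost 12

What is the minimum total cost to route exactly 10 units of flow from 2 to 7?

shortest-cost path #1: 2→8→0→7 push 2 @ unit cost 9 (adds 18)
shortest-cost path #2: 2→5→6→7 push 8 @ unit cost 17 (adds 136)
total cost = 154

Minimum cost for 10 units: 154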